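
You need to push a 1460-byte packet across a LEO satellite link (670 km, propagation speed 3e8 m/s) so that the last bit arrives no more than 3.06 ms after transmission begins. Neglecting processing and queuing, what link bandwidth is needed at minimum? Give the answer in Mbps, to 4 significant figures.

L = 11680 bits.
Propagation delay = 670000 / 300000000 = 2.23333 ms.
Transmission budget = 3.06 − 2.23333 = 0.826667 ms.
R ≥ L / t_tx = 11680 bits / 0.000826667 s = 14.13 Mbps.

14.13 Mbps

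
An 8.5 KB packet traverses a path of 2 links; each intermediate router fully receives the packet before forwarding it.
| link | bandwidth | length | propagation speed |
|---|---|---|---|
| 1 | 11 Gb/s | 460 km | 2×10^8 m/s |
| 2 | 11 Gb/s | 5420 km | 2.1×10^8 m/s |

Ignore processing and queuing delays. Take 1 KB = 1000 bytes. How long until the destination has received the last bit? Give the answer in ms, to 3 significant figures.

28.1 ms

L = 68000 bits.
Transmission delay per hop = L/R = 68000/11000000000 = 0.00618182 ms; 2 hops → 0.0123636 ms.
Propagation delays (d/s per hop): 2.3, 25.8095 ms; sum = 28.1095 ms.
End-to-end = 28.1 ms.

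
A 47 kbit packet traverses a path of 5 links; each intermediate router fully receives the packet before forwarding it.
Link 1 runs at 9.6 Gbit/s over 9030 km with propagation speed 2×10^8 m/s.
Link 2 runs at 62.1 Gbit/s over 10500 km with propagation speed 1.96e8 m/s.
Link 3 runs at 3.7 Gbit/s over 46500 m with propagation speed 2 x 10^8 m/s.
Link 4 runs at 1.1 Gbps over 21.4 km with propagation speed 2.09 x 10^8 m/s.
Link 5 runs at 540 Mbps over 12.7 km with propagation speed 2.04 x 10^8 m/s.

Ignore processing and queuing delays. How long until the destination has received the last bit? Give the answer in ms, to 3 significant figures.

99.3 ms

L = 47000 bits.
Transmission delays (L/R per hop): 0.00489583, 0.000756844, 0.0127027, 0.0427273, 0.087037 ms; sum = 0.14812 ms.
Propagation delays (d/s per hop): 45.15, 53.5714, 0.2325, 0.102392, 0.0622549 ms; sum = 99.1186 ms.
End-to-end = 99.3 ms.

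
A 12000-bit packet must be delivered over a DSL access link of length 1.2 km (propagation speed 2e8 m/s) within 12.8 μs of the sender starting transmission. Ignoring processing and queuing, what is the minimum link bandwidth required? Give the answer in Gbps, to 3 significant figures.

Propagation delay = 1200 / 200000000 = 6 μs.
Transmission budget = 12.8 − 6 = 6.8 μs.
R ≥ L / t_tx = 12000 bits / 6.8e-06 s = 1.76 Gbps.

1.76 Gbps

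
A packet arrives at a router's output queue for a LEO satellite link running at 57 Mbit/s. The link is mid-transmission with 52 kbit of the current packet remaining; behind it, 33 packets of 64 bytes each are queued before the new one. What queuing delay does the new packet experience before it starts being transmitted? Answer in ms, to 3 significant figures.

Each queued packet: L/R = 512/57000000 = 0.00898246 ms.
33 queued → 0.296421 ms.
Plus remaining 52000 bits of current packet: 0.912281 ms.
Queuing delay = 1.21 ms.

1.21 ms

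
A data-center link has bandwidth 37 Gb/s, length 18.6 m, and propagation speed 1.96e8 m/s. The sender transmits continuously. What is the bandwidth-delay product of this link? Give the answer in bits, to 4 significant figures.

3511 bits

Propagation delay = 18.6 / 196000000 = 9.4898e-08 s.
BDP = R × t_prop = 37000000000 × 9.4898e-08 = 3511.22 bits.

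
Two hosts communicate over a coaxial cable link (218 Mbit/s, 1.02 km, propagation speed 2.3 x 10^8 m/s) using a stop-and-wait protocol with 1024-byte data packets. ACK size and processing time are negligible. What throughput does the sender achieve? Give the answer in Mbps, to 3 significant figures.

176 Mbps

t_tx = L/R = 8192/218000000 = 3.7578e-05 s.
t_prop = 1020/2.3e+08 = 4.43478e-06 s; RTT = 8.86957e-06 s.
Cycle = t_tx + RTT = 4.64475e-05 s.
Throughput = L / cycle = 8192 / 4.64475e-05 = 176 Mbps.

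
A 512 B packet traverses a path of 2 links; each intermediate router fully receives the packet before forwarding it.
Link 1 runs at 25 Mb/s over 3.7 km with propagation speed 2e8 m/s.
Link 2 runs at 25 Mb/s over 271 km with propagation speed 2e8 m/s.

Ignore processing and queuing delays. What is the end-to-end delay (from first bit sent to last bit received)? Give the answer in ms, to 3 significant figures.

1.70 ms

L = 512 × 8 = 4096 bits.
Transmission delay per hop = L/R = 4096/25000000 = 0.16384 ms; 2 hops → 0.32768 ms.
Propagation delays (d/s per hop): 0.0185, 1.355 ms; sum = 1.3735 ms.
End-to-end = 1.70 ms.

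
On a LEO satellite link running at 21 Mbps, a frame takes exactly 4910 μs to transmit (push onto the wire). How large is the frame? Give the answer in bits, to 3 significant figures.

103000 bits

L = R × t_tx = 21000000 b/s × 0.00491 s = 103110 bits.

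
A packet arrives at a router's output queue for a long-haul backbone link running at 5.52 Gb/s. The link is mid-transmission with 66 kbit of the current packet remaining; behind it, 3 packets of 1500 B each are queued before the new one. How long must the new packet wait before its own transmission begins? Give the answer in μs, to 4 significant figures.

Each queued packet: L/R = 12000/5520000000 = 2.17391 μs.
3 queued → 6.52174 μs.
Plus remaining 66000 bits of current packet: 11.9565 μs.
Queuing delay = 18.48 μs.

18.48 μs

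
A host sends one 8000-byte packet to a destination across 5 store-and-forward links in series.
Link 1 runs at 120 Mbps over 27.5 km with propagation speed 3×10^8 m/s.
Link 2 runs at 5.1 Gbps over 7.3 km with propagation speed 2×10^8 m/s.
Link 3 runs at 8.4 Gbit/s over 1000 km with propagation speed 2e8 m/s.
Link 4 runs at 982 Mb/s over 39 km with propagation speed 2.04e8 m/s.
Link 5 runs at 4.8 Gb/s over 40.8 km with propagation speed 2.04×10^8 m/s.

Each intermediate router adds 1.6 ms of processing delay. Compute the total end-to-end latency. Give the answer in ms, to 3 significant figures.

12.6 ms

L = 8000 × 8 = 64000 bits.
Transmission delays (L/R per hop): 0.533333, 0.012549, 0.00761905, 0.0651731, 0.0133333 ms; sum = 0.632008 ms.
Propagation delays (d/s per hop): 0.0916667, 0.0365, 5, 0.191176, 0.2 ms; sum = 5.51934 ms.
Processing at 4 router(s): 4 × 1.6 ms = 6.4 ms.
End-to-end = 12.6 ms.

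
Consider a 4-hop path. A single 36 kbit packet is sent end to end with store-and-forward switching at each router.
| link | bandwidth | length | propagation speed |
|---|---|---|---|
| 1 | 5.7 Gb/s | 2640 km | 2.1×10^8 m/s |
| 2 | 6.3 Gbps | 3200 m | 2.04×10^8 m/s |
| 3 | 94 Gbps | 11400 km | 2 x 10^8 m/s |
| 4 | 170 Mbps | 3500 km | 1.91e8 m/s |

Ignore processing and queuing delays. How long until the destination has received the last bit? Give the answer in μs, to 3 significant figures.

L = 36000 bits.
Transmission delays (L/R per hop): 6.31579, 5.71429, 0.382979, 211.765 μs; sum = 224.178 μs.
Propagation delays (d/s per hop): 12571.4, 15.6863, 57000, 18324.6 μs; sum = 87911.7 μs.
End-to-end = 88100 μs.

88100 μs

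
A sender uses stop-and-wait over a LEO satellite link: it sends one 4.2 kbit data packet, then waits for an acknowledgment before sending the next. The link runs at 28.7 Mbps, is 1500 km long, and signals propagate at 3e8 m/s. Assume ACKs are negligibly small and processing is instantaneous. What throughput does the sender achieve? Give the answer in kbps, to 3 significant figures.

t_tx = L/R = 4200/28700000 = 0.000146341 s.
t_prop = 1500000/300000000 = 0.005 s; RTT = 0.01 s.
Cycle = t_tx + RTT = 0.0101463 s.
Throughput = L / cycle = 4200 / 0.0101463 = 414 kbps.

414 kbps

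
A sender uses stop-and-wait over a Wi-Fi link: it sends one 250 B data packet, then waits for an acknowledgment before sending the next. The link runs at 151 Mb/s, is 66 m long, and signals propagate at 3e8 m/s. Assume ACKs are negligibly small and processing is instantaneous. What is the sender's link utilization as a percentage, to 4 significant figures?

96.78 %

t_tx = L/R = 2000/151000000 = 1.3245e-05 s.
t_prop = 66/300000000 = 2.2e-07 s; RTT = 4.4e-07 s.
Cycle = t_tx + RTT = 1.3685e-05 s.
Utilization = t_tx / cycle = 1.3245e-05/1.3685e-05 = 96.78 %.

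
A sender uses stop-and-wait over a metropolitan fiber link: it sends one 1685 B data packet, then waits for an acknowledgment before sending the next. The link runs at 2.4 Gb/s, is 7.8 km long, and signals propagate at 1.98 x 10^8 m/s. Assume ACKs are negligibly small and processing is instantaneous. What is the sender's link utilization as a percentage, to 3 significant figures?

6.65 %

t_tx = L/R = 13480/2400000000 = 5.61667e-06 s.
t_prop = 7800/198000000 = 3.93939e-05 s; RTT = 7.87879e-05 s.
Cycle = t_tx + RTT = 8.44045e-05 s.
Utilization = t_tx / cycle = 5.61667e-06/8.44045e-05 = 6.65 %.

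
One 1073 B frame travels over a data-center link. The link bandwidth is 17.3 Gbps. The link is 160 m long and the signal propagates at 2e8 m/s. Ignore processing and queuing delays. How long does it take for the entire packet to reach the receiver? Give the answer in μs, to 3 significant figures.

L = 1073 × 8 = 8584 bits.
Transmission delay = L/R = 8584 / 17300000000 = 0.496185 μs.
Propagation delay = d/s = 160 m / 200000000 m/s = 0.8 μs.
Total = 1.30 μs.

1.30 μs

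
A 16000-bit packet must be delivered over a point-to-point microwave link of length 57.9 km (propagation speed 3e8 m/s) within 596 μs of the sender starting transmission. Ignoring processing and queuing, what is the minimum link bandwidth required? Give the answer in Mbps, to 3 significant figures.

39.7 Mbps

Propagation delay = 57900 / 300000000 = 193 μs.
Transmission budget = 596 − 193 = 403 μs.
R ≥ L / t_tx = 16000 bits / 0.000403 s = 39.7 Mbps.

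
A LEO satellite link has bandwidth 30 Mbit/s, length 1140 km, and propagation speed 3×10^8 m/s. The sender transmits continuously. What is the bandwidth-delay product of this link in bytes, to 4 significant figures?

14250 bytes

Propagation delay = 1140000 / 300000000 = 0.0038 s.
BDP = R × t_prop = 30000000 × 0.0038 = 114000 bits.
In bytes: 114000/8 = 14250 bytes.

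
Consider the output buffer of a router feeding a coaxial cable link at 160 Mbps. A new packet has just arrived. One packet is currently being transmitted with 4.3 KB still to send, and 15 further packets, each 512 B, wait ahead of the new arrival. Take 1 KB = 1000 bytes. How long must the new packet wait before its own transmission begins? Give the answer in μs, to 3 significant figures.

Each queued packet: L/R = 4096/160000000 = 25.6 μs.
15 queued → 384 μs.
Plus remaining 34400 bits of current packet: 215 μs.
Queuing delay = 599 μs.

599 μs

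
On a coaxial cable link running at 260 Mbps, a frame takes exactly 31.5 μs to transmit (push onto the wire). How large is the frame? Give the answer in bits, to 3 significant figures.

8190 bits

L = R × t_tx = 260000000 b/s × 3.15e-05 s = 8190 bits.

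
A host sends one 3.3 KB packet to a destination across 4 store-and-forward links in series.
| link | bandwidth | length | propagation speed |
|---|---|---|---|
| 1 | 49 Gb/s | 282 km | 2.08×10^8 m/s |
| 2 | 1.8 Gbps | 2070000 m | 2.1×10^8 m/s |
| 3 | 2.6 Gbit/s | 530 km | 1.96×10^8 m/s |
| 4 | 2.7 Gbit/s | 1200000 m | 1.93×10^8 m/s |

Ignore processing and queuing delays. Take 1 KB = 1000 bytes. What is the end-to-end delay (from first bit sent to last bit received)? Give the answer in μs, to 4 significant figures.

20170 μs

L = 26400 bits.
Transmission delays (L/R per hop): 0.538776, 14.6667, 10.1538, 9.77778 μs; sum = 35.1371 μs.
Propagation delays (d/s per hop): 1355.77, 9857.14, 2704.08, 6217.62 μs; sum = 20134.6 μs.
End-to-end = 20170 μs.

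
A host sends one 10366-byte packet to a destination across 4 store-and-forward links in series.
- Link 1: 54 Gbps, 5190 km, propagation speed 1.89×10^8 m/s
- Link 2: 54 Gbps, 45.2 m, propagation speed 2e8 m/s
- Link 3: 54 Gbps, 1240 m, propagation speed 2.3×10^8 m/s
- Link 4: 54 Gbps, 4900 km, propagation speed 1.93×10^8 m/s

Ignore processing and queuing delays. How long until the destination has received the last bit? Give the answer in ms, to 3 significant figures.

L = 10366 × 8 = 82928 bits.
Transmission delay per hop = L/R = 82928/54000000000 = 0.0015357 ms; 4 hops → 0.00614281 ms.
Propagation delays (d/s per hop): 27.4603, 0.000226, 0.0053913, 25.3886 ms; sum = 52.8545 ms.
End-to-end = 52.9 ms.

52.9 ms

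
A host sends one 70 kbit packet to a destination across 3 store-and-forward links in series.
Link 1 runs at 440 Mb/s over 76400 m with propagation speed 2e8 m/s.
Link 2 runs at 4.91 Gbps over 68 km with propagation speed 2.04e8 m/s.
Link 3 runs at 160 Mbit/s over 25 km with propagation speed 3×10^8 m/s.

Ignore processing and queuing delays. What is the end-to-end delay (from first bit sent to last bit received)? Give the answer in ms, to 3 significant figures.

L = 70000 bits.
Transmission delays (L/R per hop): 0.159091, 0.0142566, 0.4375 ms; sum = 0.610848 ms.
Propagation delays (d/s per hop): 0.382, 0.333333, 0.0833333 ms; sum = 0.798667 ms.
End-to-end = 1.41 ms.

1.41 ms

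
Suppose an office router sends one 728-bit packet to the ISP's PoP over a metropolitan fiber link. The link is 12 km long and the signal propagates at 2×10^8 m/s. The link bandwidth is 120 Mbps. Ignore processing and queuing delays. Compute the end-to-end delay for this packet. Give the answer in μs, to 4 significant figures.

66.07 μs

Transmission delay = L/R = 728 / 120000000 = 6.06667 μs.
Propagation delay = d/s = 12000 m / 200000000 m/s = 60 μs.
Total = 66.07 μs.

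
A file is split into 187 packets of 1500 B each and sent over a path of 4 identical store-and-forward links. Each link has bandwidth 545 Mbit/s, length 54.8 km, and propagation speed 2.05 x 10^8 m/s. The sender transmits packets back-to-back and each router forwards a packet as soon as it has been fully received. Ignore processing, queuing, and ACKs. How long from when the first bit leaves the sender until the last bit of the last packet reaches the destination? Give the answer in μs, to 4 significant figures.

5253 μs

Per-hop transmission t_tx = L/R = 12000/545000000 = 22.0183 μs.
Per-hop propagation t_prop = 54800/2.05e+08 = 267.317 μs.
Pipeline fill: first packet needs 4·t_tx to clear all hops; remaining 186 packets each add one t_tx.
Total = (4+187-1)·t_tx + 4·t_prop = 190·22.0183 + 4·267.317 = 5253 μs.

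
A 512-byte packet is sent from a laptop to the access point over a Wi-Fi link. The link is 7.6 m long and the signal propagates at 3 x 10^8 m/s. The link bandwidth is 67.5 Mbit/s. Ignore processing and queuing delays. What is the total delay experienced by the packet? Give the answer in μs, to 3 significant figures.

60.7 μs

L = 512 × 8 = 4096 bits.
Transmission delay = L/R = 4096 / 67500000 = 60.6815 μs.
Propagation delay = d/s = 7.6 m / 300000000 m/s = 0.0253333 μs.
Total = 60.7 μs.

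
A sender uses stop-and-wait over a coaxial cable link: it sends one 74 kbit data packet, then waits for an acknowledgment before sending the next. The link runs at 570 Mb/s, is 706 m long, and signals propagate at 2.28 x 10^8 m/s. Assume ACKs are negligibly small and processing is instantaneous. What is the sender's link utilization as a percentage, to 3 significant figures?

t_tx = L/R = 74000/570000000 = 0.000129825 s.
t_prop = 706/2.28e+08 = 3.09649e-06 s; RTT = 6.19298e-06 s.
Cycle = t_tx + RTT = 0.000136018 s.
Utilization = t_tx / cycle = 0.000129825/0.000136018 = 95.4 %.

95.4 %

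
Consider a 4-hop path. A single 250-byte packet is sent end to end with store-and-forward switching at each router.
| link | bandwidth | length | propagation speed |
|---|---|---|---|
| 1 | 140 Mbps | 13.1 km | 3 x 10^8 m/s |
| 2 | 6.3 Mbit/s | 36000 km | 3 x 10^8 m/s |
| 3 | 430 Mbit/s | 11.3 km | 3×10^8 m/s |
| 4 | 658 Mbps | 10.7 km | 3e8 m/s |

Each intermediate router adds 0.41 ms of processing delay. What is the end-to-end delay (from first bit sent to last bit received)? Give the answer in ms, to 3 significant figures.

L = 250 × 8 = 2000 bits.
Transmission delays (L/R per hop): 0.0142857, 0.31746, 0.00465116, 0.00303951 ms; sum = 0.339437 ms.
Propagation delays (d/s per hop): 0.0436667, 120, 0.0376667, 0.0356667 ms; sum = 120.117 ms.
Processing at 3 router(s): 3 × 0.41 ms = 1.23 ms.
End-to-end = 122 ms.

122 ms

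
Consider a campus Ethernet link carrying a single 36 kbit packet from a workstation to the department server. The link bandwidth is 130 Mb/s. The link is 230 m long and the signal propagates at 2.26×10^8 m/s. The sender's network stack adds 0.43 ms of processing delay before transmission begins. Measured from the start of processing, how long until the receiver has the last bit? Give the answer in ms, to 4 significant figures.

0.7079 ms

L = 36000 bits.
Transmission delay = L/R = 36000 / 130000000 = 0.276923 ms.
Propagation delay = d/s = 230 m / 2.26e+08 m/s = 0.0010177 ms.
Plus processing delay 0.43 ms = 0.43 ms.
Total = 0.7079 ms.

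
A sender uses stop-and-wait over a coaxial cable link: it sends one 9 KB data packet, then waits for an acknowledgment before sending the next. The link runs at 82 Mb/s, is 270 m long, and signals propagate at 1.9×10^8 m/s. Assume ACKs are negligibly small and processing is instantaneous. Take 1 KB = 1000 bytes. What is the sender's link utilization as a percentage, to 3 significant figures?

99.7 %

t_tx = L/R = 72000/82000000 = 0.000878049 s.
t_prop = 270/190000000 = 1.42105e-06 s; RTT = 2.84211e-06 s.
Cycle = t_tx + RTT = 0.000880891 s.
Utilization = t_tx / cycle = 0.000878049/0.000880891 = 99.7 %.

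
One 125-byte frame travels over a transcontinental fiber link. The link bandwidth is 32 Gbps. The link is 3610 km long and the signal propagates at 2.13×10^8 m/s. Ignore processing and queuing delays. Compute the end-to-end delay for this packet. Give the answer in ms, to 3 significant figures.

L = 125 × 8 = 1000 bits.
Transmission delay = L/R = 1000 / 32000000000 = 3.125e-05 ms.
Propagation delay = d/s = 3610000 m / 213000000 m/s = 16.9484 ms.
Total = 16.9 ms.

16.9 ms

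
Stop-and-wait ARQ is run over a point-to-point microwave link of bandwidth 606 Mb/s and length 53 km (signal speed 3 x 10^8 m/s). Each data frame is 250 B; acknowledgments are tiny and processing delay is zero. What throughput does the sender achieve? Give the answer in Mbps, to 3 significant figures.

t_tx = L/R = 2000/606000000 = 3.30033e-06 s.
t_prop = 53000/300000000 = 0.000176667 s; RTT = 0.000353333 s.
Cycle = t_tx + RTT = 0.000356634 s.
Throughput = L / cycle = 2000 / 0.000356634 = 5.61 Mbps.

5.61 Mbps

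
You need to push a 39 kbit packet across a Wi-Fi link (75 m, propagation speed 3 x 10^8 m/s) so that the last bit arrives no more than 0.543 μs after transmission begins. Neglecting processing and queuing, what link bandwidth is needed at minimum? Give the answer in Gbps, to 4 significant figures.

133.1 Gbps

Propagation delay = 75 / 300000000 = 0.25 μs.
Transmission budget = 0.543 − 0.25 = 0.293 μs.
R ≥ L / t_tx = 39000 bits / 2.93e-07 s = 133.1 Gbps.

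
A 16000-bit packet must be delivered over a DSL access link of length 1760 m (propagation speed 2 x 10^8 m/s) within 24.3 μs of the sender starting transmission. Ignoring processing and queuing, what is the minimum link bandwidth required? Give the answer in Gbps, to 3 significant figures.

Propagation delay = 1760 / 200000000 = 8.8 μs.
Transmission budget = 24.3 − 8.8 = 15.5 μs.
R ≥ L / t_tx = 16000 bits / 1.55e-05 s = 1.03 Gbps.

1.03 Gbps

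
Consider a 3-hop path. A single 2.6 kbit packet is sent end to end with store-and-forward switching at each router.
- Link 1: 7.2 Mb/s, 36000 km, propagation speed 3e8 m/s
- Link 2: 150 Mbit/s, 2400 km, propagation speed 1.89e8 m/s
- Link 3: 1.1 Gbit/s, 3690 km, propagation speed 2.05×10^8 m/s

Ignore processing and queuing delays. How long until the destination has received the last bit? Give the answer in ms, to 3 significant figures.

151 ms

L = 2600 bits.
Transmission delays (L/R per hop): 0.361111, 0.0173333, 0.00236364 ms; sum = 0.380808 ms.
Propagation delays (d/s per hop): 120, 12.6984, 18 ms; sum = 150.698 ms.
End-to-end = 151 ms.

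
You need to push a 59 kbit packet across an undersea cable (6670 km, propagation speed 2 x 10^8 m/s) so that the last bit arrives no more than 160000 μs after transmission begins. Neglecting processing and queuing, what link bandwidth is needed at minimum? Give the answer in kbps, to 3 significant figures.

466 kbps

Propagation delay = 6670000 / 200000000 = 33350 μs.
Transmission budget = 160000 − 33350 = 126650 μs.
R ≥ L / t_tx = 59000 bits / 0.12665 s = 466 kbps.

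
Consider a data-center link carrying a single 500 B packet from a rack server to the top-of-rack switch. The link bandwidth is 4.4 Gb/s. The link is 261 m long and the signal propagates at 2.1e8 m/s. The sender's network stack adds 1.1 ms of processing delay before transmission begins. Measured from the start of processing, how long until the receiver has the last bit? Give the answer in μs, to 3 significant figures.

1100 μs

L = 500 × 8 = 4000 bits.
Transmission delay = L/R = 4000 / 4400000000 = 0.909091 μs.
Propagation delay = d/s = 261 m / 210000000 m/s = 1.24286 μs.
Plus processing delay 1.1 ms = 1100 μs.
Total = 1100 μs.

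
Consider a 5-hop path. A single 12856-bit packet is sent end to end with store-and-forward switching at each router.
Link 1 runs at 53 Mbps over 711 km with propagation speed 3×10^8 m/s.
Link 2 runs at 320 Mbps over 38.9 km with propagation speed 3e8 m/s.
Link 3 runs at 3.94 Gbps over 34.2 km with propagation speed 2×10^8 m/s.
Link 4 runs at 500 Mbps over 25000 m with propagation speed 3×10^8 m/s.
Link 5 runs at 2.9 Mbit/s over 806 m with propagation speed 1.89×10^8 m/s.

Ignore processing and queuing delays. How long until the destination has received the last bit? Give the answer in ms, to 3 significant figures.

Transmission delays (L/R per hop): 0.242566, 0.040175, 0.00326294, 0.025712, 4.4331 ms; sum = 4.74482 ms.
Propagation delays (d/s per hop): 2.37, 0.129667, 0.171, 0.0833333, 0.00426455 ms; sum = 2.75826 ms.
End-to-end = 7.50 ms.

7.50 ms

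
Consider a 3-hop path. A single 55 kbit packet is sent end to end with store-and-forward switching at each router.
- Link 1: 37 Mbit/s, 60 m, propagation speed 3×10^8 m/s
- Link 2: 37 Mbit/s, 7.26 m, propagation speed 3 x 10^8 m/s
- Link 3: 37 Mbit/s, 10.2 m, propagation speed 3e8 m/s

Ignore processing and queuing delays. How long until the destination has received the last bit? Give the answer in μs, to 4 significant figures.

4460 μs

L = 55000 bits.
Transmission delay per hop = L/R = 55000/37000000 = 1486.49 μs; 3 hops → 4459.46 μs.
Propagation delays (d/s per hop): 0.2, 0.0242, 0.034 μs; sum = 0.2582 μs.
End-to-end = 4460 μs.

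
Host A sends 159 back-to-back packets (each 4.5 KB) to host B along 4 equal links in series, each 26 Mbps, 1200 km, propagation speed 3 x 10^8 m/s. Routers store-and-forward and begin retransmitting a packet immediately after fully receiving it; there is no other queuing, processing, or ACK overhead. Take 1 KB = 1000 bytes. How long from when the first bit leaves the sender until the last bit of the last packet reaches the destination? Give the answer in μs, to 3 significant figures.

240000 μs

Per-hop transmission t_tx = L/R = 36000/26000000 = 1384.62 μs.
Per-hop propagation t_prop = 1200000/300000000 = 4000 μs.
Pipeline fill: first packet needs 4·t_tx to clear all hops; remaining 158 packets each add one t_tx.
Total = (4+159-1)·t_tx + 4·t_prop = 162·1384.62 + 4·4000 = 240000 μs.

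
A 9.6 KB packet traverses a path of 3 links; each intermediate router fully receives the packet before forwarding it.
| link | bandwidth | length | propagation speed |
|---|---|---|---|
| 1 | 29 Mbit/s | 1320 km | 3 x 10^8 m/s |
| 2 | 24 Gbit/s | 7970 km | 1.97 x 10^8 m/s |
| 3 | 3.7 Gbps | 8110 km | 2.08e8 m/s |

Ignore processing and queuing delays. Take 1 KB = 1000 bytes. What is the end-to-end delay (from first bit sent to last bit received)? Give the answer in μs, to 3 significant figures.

L = 76800 bits.
Transmission delays (L/R per hop): 2648.28, 3.2, 20.7568 μs; sum = 2672.23 μs.
Propagation delays (d/s per hop): 4400, 40456.9, 38990.4 μs; sum = 83847.2 μs.
End-to-end = 86500 μs.

86500 μs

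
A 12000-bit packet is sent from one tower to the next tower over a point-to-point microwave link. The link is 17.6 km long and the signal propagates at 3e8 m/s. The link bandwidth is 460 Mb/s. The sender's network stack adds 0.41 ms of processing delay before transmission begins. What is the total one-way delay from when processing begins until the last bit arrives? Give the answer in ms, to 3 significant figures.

0.495 ms

Transmission delay = L/R = 12000 / 460000000 = 0.026087 ms.
Propagation delay = d/s = 17600 m / 300000000 m/s = 0.0586667 ms.
Plus processing delay 0.41 ms = 0.41 ms.
Total = 0.495 ms.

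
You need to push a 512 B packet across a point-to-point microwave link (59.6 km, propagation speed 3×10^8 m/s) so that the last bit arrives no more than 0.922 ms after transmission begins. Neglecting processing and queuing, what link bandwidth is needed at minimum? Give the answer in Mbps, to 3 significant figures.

L = 4096 bits.
Propagation delay = 59600 / 300000000 = 0.198667 ms.
Transmission budget = 0.922 − 0.198667 = 0.723333 ms.
R ≥ L / t_tx = 4096 bits / 0.000723333 s = 5.66 Mbps.

5.66 Mbps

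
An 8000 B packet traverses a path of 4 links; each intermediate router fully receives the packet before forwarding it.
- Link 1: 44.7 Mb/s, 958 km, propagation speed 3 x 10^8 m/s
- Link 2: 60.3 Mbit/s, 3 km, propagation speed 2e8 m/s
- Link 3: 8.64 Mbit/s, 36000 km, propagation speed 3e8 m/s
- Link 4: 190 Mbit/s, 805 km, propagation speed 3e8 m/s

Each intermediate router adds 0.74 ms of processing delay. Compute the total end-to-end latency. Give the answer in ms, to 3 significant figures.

L = 8000 × 8 = 64000 bits.
Transmission delays (L/R per hop): 1.43177, 1.06136, 7.40741, 0.336842 ms; sum = 10.2374 ms.
Propagation delays (d/s per hop): 3.19333, 0.015, 120, 2.68333 ms; sum = 125.892 ms.
Processing at 3 router(s): 3 × 0.74 ms = 2.22 ms.
End-to-end = 138 ms.

138 ms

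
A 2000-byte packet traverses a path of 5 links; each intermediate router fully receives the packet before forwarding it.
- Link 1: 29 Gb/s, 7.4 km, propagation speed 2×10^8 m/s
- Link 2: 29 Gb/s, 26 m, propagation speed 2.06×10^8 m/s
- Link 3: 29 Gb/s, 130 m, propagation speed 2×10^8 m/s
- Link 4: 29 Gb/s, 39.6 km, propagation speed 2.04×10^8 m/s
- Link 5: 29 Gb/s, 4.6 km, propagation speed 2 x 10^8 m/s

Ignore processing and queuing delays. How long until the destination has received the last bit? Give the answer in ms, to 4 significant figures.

0.2577 ms

L = 2000 × 8 = 16000 bits.
Transmission delay per hop = L/R = 16000/29000000000 = 0.000551724 ms; 5 hops → 0.00275862 ms.
Propagation delays (d/s per hop): 0.037, 0.000126214, 0.00065, 0.194118, 0.023 ms; sum = 0.254894 ms.
End-to-end = 0.2577 ms.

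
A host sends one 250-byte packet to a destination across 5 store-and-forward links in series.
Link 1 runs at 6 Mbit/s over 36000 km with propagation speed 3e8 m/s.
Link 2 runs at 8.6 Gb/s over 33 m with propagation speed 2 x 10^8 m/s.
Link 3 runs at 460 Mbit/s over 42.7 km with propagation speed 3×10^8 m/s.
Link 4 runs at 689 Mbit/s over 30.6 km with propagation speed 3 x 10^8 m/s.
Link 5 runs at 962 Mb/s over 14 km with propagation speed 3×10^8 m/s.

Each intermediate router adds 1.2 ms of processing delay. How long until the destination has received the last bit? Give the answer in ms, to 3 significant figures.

125 ms

L = 250 × 8 = 2000 bits.
Transmission delays (L/R per hop): 0.333333, 0.000232558, 0.00434783, 0.00290276, 0.002079 ms; sum = 0.342895 ms.
Propagation delays (d/s per hop): 120, 0.000165, 0.142333, 0.102, 0.0466667 ms; sum = 120.291 ms.
Processing at 4 router(s): 4 × 1.2 ms = 4.8 ms.
End-to-end = 125 ms.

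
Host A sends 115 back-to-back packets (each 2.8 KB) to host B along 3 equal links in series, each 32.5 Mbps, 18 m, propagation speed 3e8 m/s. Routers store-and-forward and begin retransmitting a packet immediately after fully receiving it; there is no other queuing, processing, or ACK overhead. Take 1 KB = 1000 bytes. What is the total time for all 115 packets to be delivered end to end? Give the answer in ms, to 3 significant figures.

80.6 ms

Per-hop transmission t_tx = L/R = 22400/32500000 = 0.689231 ms.
Per-hop propagation t_prop = 18/300000000 = 6e-05 ms.
Pipeline fill: first packet needs 3·t_tx to clear all hops; remaining 114 packets each add one t_tx.
Total = (3+115-1)·t_tx + 3·t_prop = 117·0.689231 + 3·6e-05 = 80.6 ms.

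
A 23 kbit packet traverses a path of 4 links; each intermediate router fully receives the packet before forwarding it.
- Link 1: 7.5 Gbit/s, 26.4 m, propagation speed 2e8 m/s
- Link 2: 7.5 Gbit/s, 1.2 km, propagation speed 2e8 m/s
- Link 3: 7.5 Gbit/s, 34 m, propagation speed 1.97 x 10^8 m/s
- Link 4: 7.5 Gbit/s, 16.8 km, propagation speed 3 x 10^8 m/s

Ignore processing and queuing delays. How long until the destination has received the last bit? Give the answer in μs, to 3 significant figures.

74.6 μs

L = 23000 bits.
Transmission delay per hop = L/R = 23000/7500000000 = 3.06667 μs; 4 hops → 12.2667 μs.
Propagation delays (d/s per hop): 0.132, 6, 0.172589, 56 μs; sum = 62.3046 μs.
End-to-end = 74.6 μs.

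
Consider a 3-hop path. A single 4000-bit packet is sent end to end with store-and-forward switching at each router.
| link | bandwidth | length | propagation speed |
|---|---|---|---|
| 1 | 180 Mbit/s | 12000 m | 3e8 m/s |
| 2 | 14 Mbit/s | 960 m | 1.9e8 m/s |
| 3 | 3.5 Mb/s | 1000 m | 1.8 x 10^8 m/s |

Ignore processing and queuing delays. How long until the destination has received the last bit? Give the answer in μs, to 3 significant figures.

Transmission delays (L/R per hop): 22.2222, 285.714, 1142.86 μs; sum = 1450.79 μs.
Propagation delays (d/s per hop): 40, 5.05263, 5.55556 μs; sum = 50.6082 μs.
End-to-end = 1500 μs.

1500 μs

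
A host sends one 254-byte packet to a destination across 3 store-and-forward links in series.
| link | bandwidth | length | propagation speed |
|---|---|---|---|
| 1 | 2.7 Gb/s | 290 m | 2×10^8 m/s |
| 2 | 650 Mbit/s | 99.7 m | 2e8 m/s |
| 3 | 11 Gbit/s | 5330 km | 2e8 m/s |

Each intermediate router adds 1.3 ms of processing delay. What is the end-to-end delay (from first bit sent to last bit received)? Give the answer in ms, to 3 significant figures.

29.3 ms

L = 254 × 8 = 2032 bits.
Transmission delays (L/R per hop): 0.000752593, 0.00312615, 0.000184727 ms; sum = 0.00406347 ms.
Propagation delays (d/s per hop): 0.00145, 0.0004985, 26.65 ms; sum = 26.6519 ms.
Processing at 2 router(s): 2 × 1.3 ms = 2.6 ms.
End-to-end = 29.3 ms.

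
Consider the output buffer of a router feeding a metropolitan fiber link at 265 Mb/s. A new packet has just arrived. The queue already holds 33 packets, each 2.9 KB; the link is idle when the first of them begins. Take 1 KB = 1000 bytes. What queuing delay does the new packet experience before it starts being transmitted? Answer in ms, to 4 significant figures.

Each queued packet: L/R = 23200/265000000 = 0.0875472 ms.
33 queued → 2.88906 ms.
Queuing delay = 2.889 ms.

2.889 ms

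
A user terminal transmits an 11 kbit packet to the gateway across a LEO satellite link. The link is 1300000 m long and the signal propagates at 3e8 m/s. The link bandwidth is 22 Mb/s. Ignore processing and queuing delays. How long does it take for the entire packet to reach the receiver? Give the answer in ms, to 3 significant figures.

4.83 ms

L = 11000 bits.
Transmission delay = L/R = 11000 / 22000000 = 0.5 ms.
Propagation delay = d/s = 1300000 m / 300000000 m/s = 4.33333 ms.
Total = 4.83 ms.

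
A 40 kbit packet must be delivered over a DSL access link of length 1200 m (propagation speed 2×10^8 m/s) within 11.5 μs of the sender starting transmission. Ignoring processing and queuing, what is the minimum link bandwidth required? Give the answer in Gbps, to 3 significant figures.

Propagation delay = 1200 / 200000000 = 6 μs.
Transmission budget = 11.5 − 6 = 5.5 μs.
R ≥ L / t_tx = 40000 bits / 5.5e-06 s = 7.27 Gbps.

7.27 Gbps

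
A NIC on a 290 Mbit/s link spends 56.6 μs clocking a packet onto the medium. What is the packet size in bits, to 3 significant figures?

16400 bits

L = R × t_tx = 290000000 b/s × 5.66e-05 s = 16414 bits.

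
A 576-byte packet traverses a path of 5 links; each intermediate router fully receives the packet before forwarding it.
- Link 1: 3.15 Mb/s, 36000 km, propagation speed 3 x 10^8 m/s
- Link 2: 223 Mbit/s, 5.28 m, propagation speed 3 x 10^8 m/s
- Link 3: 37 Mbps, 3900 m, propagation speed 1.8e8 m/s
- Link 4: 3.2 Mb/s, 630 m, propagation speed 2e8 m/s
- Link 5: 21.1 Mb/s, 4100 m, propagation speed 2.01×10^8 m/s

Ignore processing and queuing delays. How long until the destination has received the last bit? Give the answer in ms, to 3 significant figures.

L = 576 × 8 = 4608 bits.
Transmission delays (L/R per hop): 1.46286, 0.0206637, 0.124541, 1.44, 0.218389 ms; sum = 3.26645 ms.
Propagation delays (d/s per hop): 120, 1.76e-05, 0.0216667, 0.00315, 0.020398 ms; sum = 120.045 ms.
End-to-end = 123 ms.

123 ms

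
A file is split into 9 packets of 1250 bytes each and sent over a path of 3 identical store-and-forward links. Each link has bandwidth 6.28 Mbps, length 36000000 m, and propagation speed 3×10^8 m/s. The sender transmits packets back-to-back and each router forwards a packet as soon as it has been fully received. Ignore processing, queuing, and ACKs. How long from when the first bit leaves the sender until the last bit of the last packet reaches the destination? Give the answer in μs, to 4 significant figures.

377500 μs

Per-hop transmission t_tx = L/R = 10000/6280000 = 1592.36 μs.
Per-hop propagation t_prop = 36000000/300000000 = 120000 μs.
Pipeline fill: first packet needs 3·t_tx to clear all hops; remaining 8 packets each add one t_tx.
Total = (3+9-1)·t_tx + 3·t_prop = 11·1592.36 + 3·120000 = 377500 μs.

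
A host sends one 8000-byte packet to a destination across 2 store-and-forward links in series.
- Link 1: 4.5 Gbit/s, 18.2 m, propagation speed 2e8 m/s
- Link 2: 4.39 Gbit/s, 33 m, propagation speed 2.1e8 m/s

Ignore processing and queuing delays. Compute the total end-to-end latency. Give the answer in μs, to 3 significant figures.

29.0 μs

L = 8000 × 8 = 64000 bits.
Transmission delays (L/R per hop): 14.2222, 14.5786 μs; sum = 28.8008 μs.
Propagation delays (d/s per hop): 0.091, 0.157143 μs; sum = 0.248143 μs.
End-to-end = 29.0 μs.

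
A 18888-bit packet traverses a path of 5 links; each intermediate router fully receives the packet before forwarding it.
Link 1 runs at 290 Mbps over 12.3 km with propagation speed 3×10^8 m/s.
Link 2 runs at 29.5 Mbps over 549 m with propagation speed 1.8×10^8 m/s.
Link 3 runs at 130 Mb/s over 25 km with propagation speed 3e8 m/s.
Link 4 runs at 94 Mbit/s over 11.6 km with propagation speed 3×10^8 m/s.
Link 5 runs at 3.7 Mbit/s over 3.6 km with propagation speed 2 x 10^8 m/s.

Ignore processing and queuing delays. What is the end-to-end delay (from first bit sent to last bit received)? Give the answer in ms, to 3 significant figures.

6.34 ms

Transmission delays (L/R per hop): 0.065131, 0.640271, 0.145292, 0.200936, 5.10486 ms; sum = 6.1565 ms.
Propagation delays (d/s per hop): 0.041, 0.00305, 0.0833333, 0.0386667, 0.018 ms; sum = 0.18405 ms.
End-to-end = 6.34 ms.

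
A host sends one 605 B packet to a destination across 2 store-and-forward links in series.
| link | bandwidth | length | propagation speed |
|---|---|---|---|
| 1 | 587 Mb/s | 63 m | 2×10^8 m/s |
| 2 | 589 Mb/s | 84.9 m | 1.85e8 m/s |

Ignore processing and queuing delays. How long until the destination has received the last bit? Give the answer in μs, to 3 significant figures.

L = 605 × 8 = 4840 bits.
Transmission delays (L/R per hop): 8.24532, 8.21732 μs; sum = 16.4626 μs.
Propagation delays (d/s per hop): 0.315, 0.458919 μs; sum = 0.773919 μs.
End-to-end = 17.2 μs.

17.2 μs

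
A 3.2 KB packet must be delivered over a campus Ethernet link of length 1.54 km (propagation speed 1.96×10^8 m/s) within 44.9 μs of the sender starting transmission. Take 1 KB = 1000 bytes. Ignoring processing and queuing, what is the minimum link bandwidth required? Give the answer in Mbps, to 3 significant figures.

L = 25600 bits.
Propagation delay = 1540 / 196000000 = 7.85714 μs.
Transmission budget = 44.9 − 7.85714 = 37.0429 μs.
R ≥ L / t_tx = 25600 bits / 3.70429e-05 s = 691 Mbps.

691 Mbps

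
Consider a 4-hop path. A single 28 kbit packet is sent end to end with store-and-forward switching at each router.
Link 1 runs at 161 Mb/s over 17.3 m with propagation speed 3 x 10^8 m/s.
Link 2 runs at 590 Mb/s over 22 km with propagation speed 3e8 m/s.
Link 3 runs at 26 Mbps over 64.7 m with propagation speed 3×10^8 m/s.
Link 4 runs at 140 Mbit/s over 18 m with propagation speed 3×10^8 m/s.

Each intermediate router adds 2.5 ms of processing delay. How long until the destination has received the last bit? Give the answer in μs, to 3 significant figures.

L = 28000 bits.
Transmission delays (L/R per hop): 173.913, 47.4576, 1076.92, 200 μs; sum = 1498.29 μs.
Propagation delays (d/s per hop): 0.0576667, 73.3333, 0.215667, 0.06 μs; sum = 73.6667 μs.
Processing at 3 router(s): 3 × 2.5 ms = 7500 μs.
End-to-end = 9070 μs.

9070 μs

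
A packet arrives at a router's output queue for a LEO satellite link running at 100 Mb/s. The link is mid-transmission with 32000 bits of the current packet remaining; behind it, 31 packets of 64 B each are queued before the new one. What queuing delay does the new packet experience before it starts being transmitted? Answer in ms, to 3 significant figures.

Each queued packet: L/R = 512/100000000 = 0.00512 ms.
31 queued → 0.15872 ms.
Plus remaining 32000 bits of current packet: 0.32 ms.
Queuing delay = 0.479 ms.

0.479 ms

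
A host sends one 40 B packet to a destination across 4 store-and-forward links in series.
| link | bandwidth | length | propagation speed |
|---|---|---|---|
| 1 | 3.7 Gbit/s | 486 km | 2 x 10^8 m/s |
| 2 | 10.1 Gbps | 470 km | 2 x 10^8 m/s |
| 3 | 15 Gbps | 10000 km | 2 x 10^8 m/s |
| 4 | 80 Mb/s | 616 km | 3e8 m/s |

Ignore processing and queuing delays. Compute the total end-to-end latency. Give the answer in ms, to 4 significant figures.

L = 40 × 8 = 320 bits.
Transmission delays (L/R per hop): 8.64865e-05, 3.16832e-05, 2.13333e-05, 0.004 ms; sum = 0.0041395 ms.
Propagation delays (d/s per hop): 2.43, 2.35, 50, 2.05333 ms; sum = 56.8333 ms.
End-to-end = 56.84 ms.

56.84 ms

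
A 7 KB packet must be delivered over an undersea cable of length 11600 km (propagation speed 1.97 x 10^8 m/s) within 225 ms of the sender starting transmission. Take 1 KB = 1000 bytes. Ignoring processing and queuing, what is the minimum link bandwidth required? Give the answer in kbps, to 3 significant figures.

337 kbps

L = 56000 bits.
Propagation delay = 11600000 / 197000000 = 58.8832 ms.
Transmission budget = 225 − 58.8832 = 166.117 ms.
R ≥ L / t_tx = 56000 bits / 0.166117 s = 337 kbps.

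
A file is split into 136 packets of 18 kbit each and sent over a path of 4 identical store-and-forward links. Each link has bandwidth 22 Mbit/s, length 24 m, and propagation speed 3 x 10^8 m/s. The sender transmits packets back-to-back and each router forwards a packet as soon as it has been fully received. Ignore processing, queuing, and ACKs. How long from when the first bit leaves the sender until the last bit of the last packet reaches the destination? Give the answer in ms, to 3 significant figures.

114 ms

Per-hop transmission t_tx = L/R = 18000/22000000 = 0.818182 ms.
Per-hop propagation t_prop = 24/300000000 = 8e-05 ms.
Pipeline fill: first packet needs 4·t_tx to clear all hops; remaining 135 packets each add one t_tx.
Total = (4+136-1)·t_tx + 4·t_prop = 139·0.818182 + 4·8e-05 = 114 ms.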